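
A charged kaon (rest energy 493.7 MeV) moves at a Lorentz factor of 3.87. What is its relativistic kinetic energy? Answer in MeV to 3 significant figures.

K ≈ 1420 MeV

γ = 3.87 (given)
K = (γ − 1)m₀c² = (3.87 − 1) × 493.7 MeV = 2.8700 × 493.7 MeV = 1420 MeV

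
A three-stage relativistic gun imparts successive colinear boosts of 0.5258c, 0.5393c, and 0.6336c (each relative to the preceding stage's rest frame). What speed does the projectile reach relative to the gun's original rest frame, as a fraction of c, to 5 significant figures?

u ≈ 0.95913c

Compose boost 2: (0.5393 + 0.5258)/(1 + 0.5393×0.5258) = 1.0651/1.283564 = 0.8297989
Compose boost 3: (0.6336 + 0.8297989)/(1 + 0.6336×0.8297989) = 1.463399/1.525761 = 0.95913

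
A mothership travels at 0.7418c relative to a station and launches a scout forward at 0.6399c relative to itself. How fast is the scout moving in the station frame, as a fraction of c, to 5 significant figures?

Compose boost 2: (0.6399 + 0.7418)/(1 + 0.6399×0.7418) = 1.3817/1.474678 = 0.93695

u ≈ 0.93695c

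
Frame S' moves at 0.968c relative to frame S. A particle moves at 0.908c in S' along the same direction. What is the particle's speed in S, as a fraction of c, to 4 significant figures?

Relativistic velocity addition: u = (u' + v)/(1 + u'v/c²)
= (0.908 + 0.968)/(1 + 0.908×0.968) = 1.876/1.87894 = 0.9984

u ≈ 0.9984c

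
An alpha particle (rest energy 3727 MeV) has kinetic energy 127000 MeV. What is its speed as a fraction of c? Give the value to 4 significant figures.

γ = 1 + K/(m₀c²) = 1 + 127000/3727 = 35.0757
β = √(1 − 1/γ²) = 0.9996

β ≈ 0.9996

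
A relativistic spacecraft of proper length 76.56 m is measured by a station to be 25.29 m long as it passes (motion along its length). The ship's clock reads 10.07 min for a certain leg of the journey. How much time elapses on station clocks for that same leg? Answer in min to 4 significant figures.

Length contraction ⇒ γ = L₀/L = 76.56/25.29 = 3.02728
Time dilation: Δt = γτ₀ = 3.02728 × 10.07 min = 30.48 min

Δt ≈ 30.48 min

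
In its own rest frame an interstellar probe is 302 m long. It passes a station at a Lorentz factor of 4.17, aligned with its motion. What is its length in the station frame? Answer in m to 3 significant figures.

γ = 4.17 (given)
Length contraction: L = L₀/γ = 302/4.17 = 72.4 m

L ≈ 72.4 m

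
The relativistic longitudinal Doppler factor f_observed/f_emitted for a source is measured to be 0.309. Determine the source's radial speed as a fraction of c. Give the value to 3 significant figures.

f_obs/f_src = √((1−β)/(1+β)) = 0.309  ⇒  (1−β)/(1+β) = 0.095481
β = |1 − D²|/(1 + D²) = |1 − 0.095481|/(1 + 0.095481) = 0.826

β ≈ 0.826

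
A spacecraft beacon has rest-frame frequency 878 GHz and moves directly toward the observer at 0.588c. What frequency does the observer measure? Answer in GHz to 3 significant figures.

f_obs ≈ 1720 GHz

Relativistic Doppler: f_obs = f_src √((1+β)/(1−β))
= 878 × √(1.5880/0.41200) = 878 × 1.9633 = 1720 GHz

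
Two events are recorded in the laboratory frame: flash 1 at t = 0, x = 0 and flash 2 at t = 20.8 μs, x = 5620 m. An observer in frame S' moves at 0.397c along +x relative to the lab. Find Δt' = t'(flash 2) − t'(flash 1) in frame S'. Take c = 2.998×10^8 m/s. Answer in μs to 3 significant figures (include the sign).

Δt' ≈ 14.6 μs

γ = 1/√(1 − 0.397²) = 1.0895
Δt' = γ(Δt − vΔx/c²) = 1.0895 × (20.8 μs − 0.397×5620 m / (2.998×10^8 m/s))
= 1.0895 × (13.358 μs) = 14.6 μs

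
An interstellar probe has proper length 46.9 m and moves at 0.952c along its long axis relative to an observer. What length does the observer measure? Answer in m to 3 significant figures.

L ≈ 14.4 m

γ = 1/√(1 − 0.952²) = 3.2669
Length contraction: L = L₀/γ = 46.9/3.2669 = 14.4 m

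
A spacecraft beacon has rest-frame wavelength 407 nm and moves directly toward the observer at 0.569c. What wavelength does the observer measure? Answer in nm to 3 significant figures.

Relativistic Doppler: λ_obs = λ_src √((1−β)/(1+β))
= 407 × √(0.43100/1.5690) = 407 × 0.52412 = 213 nm

λ_obs ≈ 213 nm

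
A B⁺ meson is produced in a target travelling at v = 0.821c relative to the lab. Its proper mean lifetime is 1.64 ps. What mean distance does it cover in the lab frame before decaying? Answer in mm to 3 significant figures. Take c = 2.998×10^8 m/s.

d ≈ 0.707 mm

γ = 1/√(1 − 0.821²) = 1.7515
Dilated lifetime: Δt = γτ₀ = 1.7515 × 1.64 ps = 2.8725 ps
d = vΔt = 0.821c × 2.8725 ps = 2.4614×10^8 m/s × 2.8725×10^-12 s = 0.707 mm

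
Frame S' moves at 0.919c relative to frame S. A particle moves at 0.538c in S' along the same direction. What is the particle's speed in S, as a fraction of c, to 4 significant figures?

Relativistic velocity addition: u = (u' + v)/(1 + u'v/c²)
= (0.538 + 0.919)/(1 + 0.538×0.919) = 1.457/1.49442 = 0.9750

u ≈ 0.9750c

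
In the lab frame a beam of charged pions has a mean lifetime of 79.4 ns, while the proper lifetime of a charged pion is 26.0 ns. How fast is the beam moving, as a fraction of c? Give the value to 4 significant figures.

β ≈ 0.9449

γ = Δt/τ₀ = 79.4/26.0 = 3.05385
β = √(1 − 1/γ²) = √(1 − 1/3.05385²) = 0.9449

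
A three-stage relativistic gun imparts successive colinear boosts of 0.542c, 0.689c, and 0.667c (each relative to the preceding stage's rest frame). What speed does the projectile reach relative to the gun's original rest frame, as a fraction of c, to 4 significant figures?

Compose boost 2: (0.689 + 0.542)/(1 + 0.689×0.542) = 1.231/1.37344 = 0.896291
Compose boost 3: (0.667 + 0.896291)/(1 + 0.667×0.896291) = 1.56329/1.59783 = 0.9784

u ≈ 0.9784c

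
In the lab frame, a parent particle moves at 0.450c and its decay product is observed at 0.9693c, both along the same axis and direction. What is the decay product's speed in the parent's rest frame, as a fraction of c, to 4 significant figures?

u' ≈ 0.9210c

Inverse velocity addition: u' = (u − v)/(1 − uv/c²)
= (0.9693 − 0.450)/(1 − 0.9693×0.450) = 0.5193/0.563815 = 0.9210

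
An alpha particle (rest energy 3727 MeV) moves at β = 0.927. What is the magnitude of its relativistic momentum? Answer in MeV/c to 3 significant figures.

p ≈ 9210 MeV/c

γ = 1/√(1 − 0.927²) = 2.6662
p = γβm₀c = 2.6662 × 0.927 × 3727 MeV/c = 9210 MeV/c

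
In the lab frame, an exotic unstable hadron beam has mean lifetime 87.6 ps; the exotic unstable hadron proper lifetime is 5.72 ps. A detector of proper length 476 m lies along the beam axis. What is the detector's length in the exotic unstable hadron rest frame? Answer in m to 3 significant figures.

L ≈ 31.1 m

Time dilation ⇒ γ = Δt/τ₀ = 87.6/5.72 = 15.315
Length contraction: L = L₀/γ = 476/15.315 = 31.1 m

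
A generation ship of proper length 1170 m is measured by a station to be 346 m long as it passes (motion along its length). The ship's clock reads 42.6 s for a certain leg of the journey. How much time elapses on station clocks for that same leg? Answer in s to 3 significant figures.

Length contraction ⇒ γ = L₀/L = 1170/346 = 3.3815
Time dilation: Δt = γτ₀ = 3.3815 × 42.6 s = 144 s

Δt ≈ 144 s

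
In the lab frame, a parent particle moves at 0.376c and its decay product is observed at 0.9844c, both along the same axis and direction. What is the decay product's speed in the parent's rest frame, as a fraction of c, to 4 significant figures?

Inverse velocity addition: u' = (u − v)/(1 − uv/c²)
= (0.9844 − 0.376)/(1 − 0.9844×0.376) = 0.6084/0.629866 = 0.9659

u' ≈ 0.9659c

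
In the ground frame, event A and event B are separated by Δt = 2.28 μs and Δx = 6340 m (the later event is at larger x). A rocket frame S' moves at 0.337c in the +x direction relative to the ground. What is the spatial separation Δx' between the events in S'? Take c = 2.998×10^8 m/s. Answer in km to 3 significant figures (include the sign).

γ = 1/√(1 − 0.337²) = 1.0621
Δx' = γ(Δx − vΔt) = 1.0621 × (6340 m − 0.337×(2.998×10^8 m/s)×2.28×10^-6 s)
= 1.0621 × (6109.6 m) = 6.49 km

Δx' ≈ 6.49 km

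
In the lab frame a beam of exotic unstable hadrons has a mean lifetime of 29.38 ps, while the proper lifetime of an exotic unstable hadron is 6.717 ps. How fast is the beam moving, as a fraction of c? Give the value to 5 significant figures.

γ = Δt/τ₀ = 29.38/6.717 = 4.373976
β = √(1 − 1/γ²) = √(1 − 1/4.373976²) = 0.97351

β ≈ 0.97351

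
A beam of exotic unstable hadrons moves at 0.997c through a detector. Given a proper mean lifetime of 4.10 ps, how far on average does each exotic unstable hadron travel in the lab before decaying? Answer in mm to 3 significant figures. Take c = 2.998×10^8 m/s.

d ≈ 15.8 mm

γ = 1/√(1 − 0.997²) = 12.920
Dilated lifetime: Δt = γτ₀ = 12.920 × 4.10 ps = 52.971 ps
d = vΔt = 0.997c × 52.971 ps = 2.9890×10^8 m/s × 5.2971×10^-11 s = 15.8 mm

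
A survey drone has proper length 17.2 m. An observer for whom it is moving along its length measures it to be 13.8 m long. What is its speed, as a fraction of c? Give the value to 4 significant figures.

γ = L₀/L = 17.2/13.8 = 1.24638
β = √(1 − 1/γ²) = 0.5969

β ≈ 0.5969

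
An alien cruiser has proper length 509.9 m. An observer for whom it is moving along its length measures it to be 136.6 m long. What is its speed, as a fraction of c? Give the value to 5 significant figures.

γ = L₀/L = 509.9/136.6 = 3.732796
β = √(1 − 1/γ²) = 0.96345

β ≈ 0.96345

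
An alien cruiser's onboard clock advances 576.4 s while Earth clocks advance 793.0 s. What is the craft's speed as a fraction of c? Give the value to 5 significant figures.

β ≈ 0.68679

γ = Δt/τ₀ = 793.0/576.4 = 1.375781
β = √(1 − 1/γ²) = √(1 − 1/1.375781²) = 0.68679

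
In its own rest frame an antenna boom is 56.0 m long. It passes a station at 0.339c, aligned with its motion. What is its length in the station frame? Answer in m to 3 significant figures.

L ≈ 52.7 m

γ = 1/√(1 − 0.339²) = 1.0629
Length contraction: L = L₀/γ = 56.0/1.0629 = 52.7 m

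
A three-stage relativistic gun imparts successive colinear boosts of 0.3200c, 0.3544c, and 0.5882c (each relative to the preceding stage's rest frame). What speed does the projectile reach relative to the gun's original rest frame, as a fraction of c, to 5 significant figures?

u ≈ 0.88028c

Compose boost 2: (0.3544 + 0.3200)/(1 + 0.3544×0.3200) = 0.67440/1.113408 = 0.6057079
Compose boost 3: (0.5882 + 0.6057079)/(1 + 0.5882×0.6057079) = 1.193908/1.356277 = 0.88028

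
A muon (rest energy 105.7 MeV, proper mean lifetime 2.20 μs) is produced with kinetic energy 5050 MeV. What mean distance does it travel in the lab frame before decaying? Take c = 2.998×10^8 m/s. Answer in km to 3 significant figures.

γ = 1 + K/(m₀c²) = 1 + 5050/105.7 = 48.777
β = √(1 − 1/γ²) = 0.99979
Dilated lifetime: γτ₀ = 48.777 × 2.20 μs = 107.31 μs
d = βc·γτ₀ = 0.99979 × (2.998×10^8 m/s) × 0.00010731 s = 32.2 km

d ≈ 32.2 km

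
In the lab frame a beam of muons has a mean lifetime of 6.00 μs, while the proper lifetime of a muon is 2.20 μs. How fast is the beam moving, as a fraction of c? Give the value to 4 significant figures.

β ≈ 0.9304

γ = Δt/τ₀ = 6.00/2.20 = 2.72727
β = √(1 − 1/γ²) = √(1 − 1/2.72727²) = 0.9304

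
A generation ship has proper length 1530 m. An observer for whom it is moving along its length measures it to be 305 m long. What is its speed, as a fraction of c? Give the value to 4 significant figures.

γ = L₀/L = 1530/305 = 5.01639
β = √(1 − 1/γ²) = 0.9799

β ≈ 0.9799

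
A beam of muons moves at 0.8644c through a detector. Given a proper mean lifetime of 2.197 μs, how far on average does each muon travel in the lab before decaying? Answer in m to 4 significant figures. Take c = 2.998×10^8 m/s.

d ≈ 1132 m

γ = 1/√(1 − 0.8644²) = 1.98884
Dilated lifetime: Δt = γτ₀ = 1.98884 × 2.197 μs = 4.36949 μs
d = vΔt = 0.8644c × 4.36949 μs = 2.59147×10^8 m/s × 4.36949×10^-6 s = 1132 m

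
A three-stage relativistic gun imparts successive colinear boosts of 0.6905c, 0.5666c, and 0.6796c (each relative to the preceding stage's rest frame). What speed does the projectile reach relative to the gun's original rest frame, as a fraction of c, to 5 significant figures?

Compose boost 2: (0.5666 + 0.6905)/(1 + 0.5666×0.6905) = 1.2571/1.391237 = 0.9035842
Compose boost 3: (0.6796 + 0.9035842)/(1 + 0.6796×0.9035842) = 1.583184/1.614076 = 0.98086

u ≈ 0.98086c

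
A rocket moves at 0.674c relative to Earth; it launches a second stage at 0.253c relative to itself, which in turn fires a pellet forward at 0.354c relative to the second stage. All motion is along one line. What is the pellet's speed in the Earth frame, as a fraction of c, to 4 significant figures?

Compose boost 2: (0.253 + 0.674)/(1 + 0.253×0.674) = 0.9270/1.17052 = 0.791954
Compose boost 3: (0.354 + 0.791954)/(1 + 0.354×0.791954) = 1.14595/1.28035 = 0.8950

u ≈ 0.8950c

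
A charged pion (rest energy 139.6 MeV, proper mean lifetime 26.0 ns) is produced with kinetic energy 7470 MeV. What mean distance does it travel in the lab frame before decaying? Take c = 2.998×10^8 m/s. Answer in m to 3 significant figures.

d ≈ 425 m

γ = 1 + K/(m₀c²) = 1 + 7470/139.6 = 54.510
β = √(1 − 1/γ²) = 0.99983
Dilated lifetime: γτ₀ = 54.510 × 26.0 ns = 1417.3 ns
d = βc·γτ₀ = 0.99983 × (2.998×10^8 m/s) × 1.4173×10^-6 s = 425 m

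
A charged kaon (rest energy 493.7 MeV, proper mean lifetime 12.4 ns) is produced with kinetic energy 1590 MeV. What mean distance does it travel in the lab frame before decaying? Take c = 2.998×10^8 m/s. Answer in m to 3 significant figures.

d ≈ 15.2 m

γ = 1 + K/(m₀c²) = 1 + 1590/493.7 = 4.2206
β = √(1 − 1/γ²) = 0.97153
Dilated lifetime: γτ₀ = 4.2206 × 12.4 ns = 52.335 ns
d = βc·γτ₀ = 0.97153 × (2.998×10^8 m/s) × 5.2335×10^-8 s = 15.2 m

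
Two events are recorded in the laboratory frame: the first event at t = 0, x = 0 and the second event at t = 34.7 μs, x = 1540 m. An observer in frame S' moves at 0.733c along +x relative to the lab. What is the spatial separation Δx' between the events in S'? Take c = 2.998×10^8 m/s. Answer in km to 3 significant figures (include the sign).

Δx' ≈ -8.95 km

γ = 1/√(1 − 0.733²) = 1.4701
Δx' = γ(Δx − vΔt) = 1.4701 × (1540 m − 0.733×(2.998×10^8 m/s)×34.7×10^-6 s)
= 1.4701 × (-6085.4 m) = -8.95 km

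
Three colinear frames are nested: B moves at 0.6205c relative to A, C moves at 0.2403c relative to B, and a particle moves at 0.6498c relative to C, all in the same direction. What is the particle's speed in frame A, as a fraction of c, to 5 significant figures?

u ≈ 0.94090c

Compose boost 2: (0.2403 + 0.6205)/(1 + 0.2403×0.6205) = 0.86080/1.149106 = 0.7491040
Compose boost 3: (0.6498 + 0.7491040)/(1 + 0.6498×0.7491040) = 1.398904/1.486768 = 0.94090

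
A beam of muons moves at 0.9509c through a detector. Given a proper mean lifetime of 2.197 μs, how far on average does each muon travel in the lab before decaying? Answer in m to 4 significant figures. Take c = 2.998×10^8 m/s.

γ = 1/√(1 − 0.9509²) = 3.23104
Dilated lifetime: Δt = γτ₀ = 3.23104 × 2.197 μs = 7.09859 μs
d = vΔt = 0.9509c × 7.09859 μs = 2.85080×10^8 m/s × 7.09859×10^-6 s = 2024 m

d ≈ 2024 m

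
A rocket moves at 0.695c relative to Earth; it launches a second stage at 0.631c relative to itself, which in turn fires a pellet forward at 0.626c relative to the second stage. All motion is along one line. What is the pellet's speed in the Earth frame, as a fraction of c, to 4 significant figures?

u ≈ 0.9814c

Compose boost 2: (0.631 + 0.695)/(1 + 0.631×0.695) = 1.326/1.43854 = 0.921765
Compose boost 3: (0.626 + 0.921765)/(1 + 0.626×0.921765) = 1.54776/1.57702 = 0.9814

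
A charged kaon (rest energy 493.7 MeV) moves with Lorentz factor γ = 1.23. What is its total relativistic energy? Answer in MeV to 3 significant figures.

γ = 1.23 (given)
E = γm₀c² = 1.23 × 493.7 MeV = 607 MeV

E ≈ 607 MeV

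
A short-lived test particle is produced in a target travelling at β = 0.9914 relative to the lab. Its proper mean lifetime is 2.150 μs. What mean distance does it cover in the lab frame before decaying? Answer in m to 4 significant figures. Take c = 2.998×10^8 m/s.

γ = 1/√(1 − 0.9914²) = 7.64138
Dilated lifetime: Δt = γτ₀ = 7.64138 × 2.150 μs = 16.4290 μs
d = vΔt = 0.9914c × 16.4290 μs = 2.97222×10^8 m/s × 1.64290×10^-5 s = 4883 m

d ≈ 4883 m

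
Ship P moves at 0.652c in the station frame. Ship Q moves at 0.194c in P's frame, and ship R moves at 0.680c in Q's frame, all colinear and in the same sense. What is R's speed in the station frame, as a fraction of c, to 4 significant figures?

u ≈ 0.9473c

Compose boost 2: (0.194 + 0.652)/(1 + 0.194×0.652) = 0.8460/1.12649 = 0.751007
Compose boost 3: (0.680 + 0.751007)/(1 + 0.680×0.751007) = 1.43101/1.51068 = 0.9473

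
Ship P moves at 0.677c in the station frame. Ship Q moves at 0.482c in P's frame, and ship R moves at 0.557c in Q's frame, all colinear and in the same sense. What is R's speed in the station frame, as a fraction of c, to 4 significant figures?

u ≈ 0.9624c

Compose boost 2: (0.482 + 0.677)/(1 + 0.482×0.677) = 1.159/1.32631 = 0.873850
Compose boost 3: (0.557 + 0.873850)/(1 + 0.557×0.873850) = 1.43085/1.48673 = 0.9624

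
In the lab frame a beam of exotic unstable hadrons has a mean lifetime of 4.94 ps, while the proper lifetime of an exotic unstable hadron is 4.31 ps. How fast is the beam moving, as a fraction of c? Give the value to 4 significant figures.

γ = Δt/τ₀ = 4.94/4.31 = 1.14617
β = √(1 − 1/γ²) = √(1 − 1/1.14617²) = 0.4887

β ≈ 0.4887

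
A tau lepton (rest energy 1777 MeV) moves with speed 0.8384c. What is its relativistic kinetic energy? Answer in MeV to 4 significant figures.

γ = 1/√(1 − 0.8384²) = 1.83468
K = (γ − 1)m₀c² = (1.83468 − 1) × 1777 MeV = 0.834676 × 1777 MeV = 1483 MeV

K ≈ 1483 MeV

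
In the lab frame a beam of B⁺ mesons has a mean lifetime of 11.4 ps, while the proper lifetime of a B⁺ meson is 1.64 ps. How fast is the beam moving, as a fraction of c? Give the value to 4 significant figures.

γ = Δt/τ₀ = 11.4/1.64 = 6.95122
β = √(1 − 1/γ²) = √(1 − 1/6.95122²) = 0.9896

β ≈ 0.9896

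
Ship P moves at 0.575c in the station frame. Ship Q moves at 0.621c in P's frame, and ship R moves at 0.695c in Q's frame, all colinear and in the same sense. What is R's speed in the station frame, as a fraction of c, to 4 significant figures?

Compose boost 2: (0.621 + 0.575)/(1 + 0.621×0.575) = 1.196/1.35708 = 0.881307
Compose boost 3: (0.695 + 0.881307)/(1 + 0.695×0.881307) = 1.57631/1.61251 = 0.9775

u ≈ 0.9775c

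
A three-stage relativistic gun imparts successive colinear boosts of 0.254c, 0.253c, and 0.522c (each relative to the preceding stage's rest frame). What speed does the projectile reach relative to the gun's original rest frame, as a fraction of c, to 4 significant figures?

Compose boost 2: (0.253 + 0.254)/(1 + 0.253×0.254) = 0.5070/1.06426 = 0.476386
Compose boost 3: (0.522 + 0.476386)/(1 + 0.522×0.476386) = 0.998386/1.24867 = 0.7996

u ≈ 0.7996c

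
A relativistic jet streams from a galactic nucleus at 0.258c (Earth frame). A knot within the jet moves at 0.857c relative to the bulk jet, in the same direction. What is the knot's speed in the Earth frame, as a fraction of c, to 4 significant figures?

u ≈ 0.9131c

Relativistic velocity addition: u = (u' + v)/(1 + u'v/c²)
= (0.857 + 0.258)/(1 + 0.857×0.258) = 1.115/1.22111 = 0.9131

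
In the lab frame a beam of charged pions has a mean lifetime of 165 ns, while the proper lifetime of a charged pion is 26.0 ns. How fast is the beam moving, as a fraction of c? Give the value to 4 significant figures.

γ = Δt/τ₀ = 165/26.0 = 6.34615
β = √(1 − 1/γ²) = √(1 − 1/6.34615²) = 0.9875

β ≈ 0.9875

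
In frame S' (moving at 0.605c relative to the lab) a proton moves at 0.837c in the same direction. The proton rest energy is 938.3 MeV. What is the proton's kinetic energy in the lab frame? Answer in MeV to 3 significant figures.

K ≈ 2310 MeV

u_lab = (0.837 + 0.605)/(1 + 0.837×0.605) = 0.957259
γ = 1/√(1 − 0.957259²) = 3.4574
K = (γ − 1)m₀c² = (3.4574 − 1) × 938.3 = 2.4574 × 938.3 = 2310 MeV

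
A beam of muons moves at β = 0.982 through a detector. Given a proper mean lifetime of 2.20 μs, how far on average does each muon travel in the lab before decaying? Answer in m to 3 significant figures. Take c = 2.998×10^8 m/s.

d ≈ 3430 m

γ = 1/√(1 − 0.982²) = 5.2943
Dilated lifetime: Δt = γτ₀ = 5.2943 × 2.20 μs = 11.648 μs
d = vΔt = 0.982c × 11.648 μs = 2.9440×10^8 m/s × 1.1648×10^-5 s = 3430 m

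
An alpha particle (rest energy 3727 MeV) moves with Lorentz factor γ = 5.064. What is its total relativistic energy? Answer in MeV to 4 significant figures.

γ = 5.064 (given)
E = γm₀c² = 5.064 × 3727 MeV = 18870 MeV

E ≈ 18870 MeV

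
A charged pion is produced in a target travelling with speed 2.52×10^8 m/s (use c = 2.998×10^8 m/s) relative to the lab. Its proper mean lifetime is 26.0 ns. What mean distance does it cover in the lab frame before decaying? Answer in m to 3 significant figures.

β = v/c = 2.52×10^8 / 2.998×10^8 = 0.84056
γ = 1/√(1 − 0.84056²) = 1.8460
Dilated lifetime: Δt = γτ₀ = 1.8460 × 26.0 ns = 47.995 ns
d = vΔt = 0.84056c × 47.995 ns = 2.5200×10^8 m/s × 4.7995×10^-8 s = 12.1 m

d ≈ 12.1 m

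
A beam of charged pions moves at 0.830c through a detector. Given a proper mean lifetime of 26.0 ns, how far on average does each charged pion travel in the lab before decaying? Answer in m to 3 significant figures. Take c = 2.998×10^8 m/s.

d ≈ 11.6 m

γ = 1/√(1 − 0.830²) = 1.7929
Dilated lifetime: Δt = γτ₀ = 1.7929 × 26.0 ns = 46.615 ns
d = vΔt = 0.830c × 46.615 ns = 2.4883×10^8 m/s × 4.6615×10^-8 s = 11.6 m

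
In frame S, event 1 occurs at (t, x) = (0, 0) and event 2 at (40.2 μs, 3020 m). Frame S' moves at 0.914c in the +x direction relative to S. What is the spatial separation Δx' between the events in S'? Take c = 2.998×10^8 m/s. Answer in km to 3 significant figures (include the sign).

γ = 1/√(1 − 0.914²) = 2.4648
Δx' = γ(Δx − vΔt) = 2.4648 × (3020 m − 0.914×(2.998×10^8 m/s)×40.2×10^-6 s)
= 2.4648 × (-7995.5 m) = -19.7 km

Δx' ≈ -19.7 km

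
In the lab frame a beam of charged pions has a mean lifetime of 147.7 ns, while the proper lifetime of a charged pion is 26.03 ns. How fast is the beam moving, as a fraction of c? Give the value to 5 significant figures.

γ = Δt/τ₀ = 147.7/26.03 = 5.674222
β = √(1 − 1/γ²) = √(1 − 1/5.674222²) = 0.98435

β ≈ 0.98435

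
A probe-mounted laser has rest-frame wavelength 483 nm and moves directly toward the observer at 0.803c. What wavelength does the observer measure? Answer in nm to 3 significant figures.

Relativistic Doppler: λ_obs = λ_src √((1−β)/(1+β))
= 483 × √(0.19700/1.8030) = 483 × 0.33055 = 160 nm

λ_obs ≈ 160 nm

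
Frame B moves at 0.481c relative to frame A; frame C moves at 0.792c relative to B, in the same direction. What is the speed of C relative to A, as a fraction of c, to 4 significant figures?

Compose boost 2: (0.792 + 0.481)/(1 + 0.792×0.481) = 1.273/1.38095 = 0.9218

u ≈ 0.9218c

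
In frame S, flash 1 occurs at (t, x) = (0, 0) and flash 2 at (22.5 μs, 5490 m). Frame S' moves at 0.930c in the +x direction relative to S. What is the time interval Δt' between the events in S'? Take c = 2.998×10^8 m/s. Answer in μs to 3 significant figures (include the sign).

γ = 1/√(1 − 0.930²) = 2.7206
Δt' = γ(Δt − vΔx/c²) = 2.7206 × (22.5 μs − 0.930×5490 m / (2.998×10^8 m/s))
= 2.7206 × (5.4696 μs) = 14.9 μs

Δt' ≈ 14.9 μs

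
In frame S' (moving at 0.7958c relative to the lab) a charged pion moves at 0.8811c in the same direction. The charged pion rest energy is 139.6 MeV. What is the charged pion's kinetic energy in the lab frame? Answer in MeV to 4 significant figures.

K ≈ 689.6 MeV

u_lab = (0.8811 + 0.7958)/(1 + 0.8811×0.7958) = 0.9857279
γ = 1/√(1 − 0.9857279²) = 5.94014
K = (γ − 1)m₀c² = (5.94014 − 1) × 139.6 = 4.94014 × 139.6 = 689.6 MeV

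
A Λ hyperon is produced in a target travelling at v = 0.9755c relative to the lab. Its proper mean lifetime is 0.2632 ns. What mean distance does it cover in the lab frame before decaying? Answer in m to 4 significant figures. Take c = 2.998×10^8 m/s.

d ≈ 0.3499 m

γ = 1/√(1 − 0.9755²) = 4.54547
Dilated lifetime: Δt = γτ₀ = 4.54547 × 0.2632 ns = 1.19637 ns
d = vΔt = 0.9755c × 1.19637 ns = 2.92455×10^8 m/s × 1.19637×10^-9 s = 0.3499 m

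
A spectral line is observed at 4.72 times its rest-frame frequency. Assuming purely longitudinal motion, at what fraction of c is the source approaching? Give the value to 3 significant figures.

β ≈ 0.914

f_obs/f_src = √((1+β)/(1−β)) = 4.72  ⇒  (1+β)/(1−β) = 22.278
β = |1 − D²|/(1 + D²) = |1 − 22.278|/(1 + 22.278) = 0.914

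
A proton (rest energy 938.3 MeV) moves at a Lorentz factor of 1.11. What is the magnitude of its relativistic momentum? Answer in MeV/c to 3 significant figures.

p ≈ 452 MeV/c

β = √(1 − 1/γ²) = √(1 − 1/1.11²) = 0.43402
p = γβm₀c = 1.11 × 0.43402 × 938.3 MeV/c = 452 MeV/c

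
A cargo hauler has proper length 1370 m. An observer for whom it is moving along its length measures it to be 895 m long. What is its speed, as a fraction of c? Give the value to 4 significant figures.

γ = L₀/L = 1370/895 = 1.53073
β = √(1 − 1/γ²) = 0.7571

β ≈ 0.7571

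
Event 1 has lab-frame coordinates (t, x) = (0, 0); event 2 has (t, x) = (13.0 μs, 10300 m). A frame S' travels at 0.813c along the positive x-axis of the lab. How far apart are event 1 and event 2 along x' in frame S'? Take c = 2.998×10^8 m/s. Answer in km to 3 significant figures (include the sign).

Δx' ≈ 12.2 km

γ = 1/√(1 − 0.813²) = 1.7174
Δx' = γ(Δx − vΔt) = 1.7174 × (10300 m − 0.813×(2.998×10^8 m/s)×13.0×10^-6 s)
= 1.7174 × (7131.4 m) = 12.2 km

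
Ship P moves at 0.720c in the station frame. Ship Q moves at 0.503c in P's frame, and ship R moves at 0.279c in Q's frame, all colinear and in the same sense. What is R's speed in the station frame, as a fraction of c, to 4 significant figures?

Compose boost 2: (0.503 + 0.720)/(1 + 0.503×0.720) = 1.223/1.36216 = 0.897839
Compose boost 3: (0.279 + 0.897839)/(1 + 0.279×0.897839) = 1.17684/1.25050 = 0.9411

u ≈ 0.9411c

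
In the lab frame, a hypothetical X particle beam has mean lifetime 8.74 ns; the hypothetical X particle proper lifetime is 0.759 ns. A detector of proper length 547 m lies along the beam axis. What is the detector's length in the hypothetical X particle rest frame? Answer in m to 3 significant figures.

Time dilation ⇒ γ = Δt/τ₀ = 8.74/0.759 = 11.515
Length contraction: L = L₀/γ = 547/11.515 = 47.5 m

L ≈ 47.5 m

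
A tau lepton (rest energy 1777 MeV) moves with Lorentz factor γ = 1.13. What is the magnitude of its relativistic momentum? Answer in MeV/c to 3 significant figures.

β = √(1 − 1/γ²) = √(1 − 1/1.13²) = 0.46568
p = γβm₀c = 1.13 × 0.46568 × 1777 MeV/c = 935 MeV/c

p ≈ 935 MeV/c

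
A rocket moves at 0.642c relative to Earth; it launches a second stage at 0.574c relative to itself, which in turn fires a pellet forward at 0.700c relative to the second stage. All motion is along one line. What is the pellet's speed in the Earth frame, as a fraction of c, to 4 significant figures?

u ≈ 0.9794c

Compose boost 2: (0.574 + 0.642)/(1 + 0.574×0.642) = 1.216/1.36851 = 0.888559
Compose boost 3: (0.700 + 0.888559)/(1 + 0.700×0.888559) = 1.58856/1.62199 = 0.9794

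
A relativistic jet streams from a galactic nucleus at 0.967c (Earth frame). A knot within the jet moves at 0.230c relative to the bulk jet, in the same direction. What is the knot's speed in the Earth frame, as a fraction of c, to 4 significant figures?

u ≈ 0.9792c

Relativistic velocity addition: u = (u' + v)/(1 + u'v/c²)
= (0.230 + 0.967)/(1 + 0.230×0.967) = 1.197/1.22241 = 0.9792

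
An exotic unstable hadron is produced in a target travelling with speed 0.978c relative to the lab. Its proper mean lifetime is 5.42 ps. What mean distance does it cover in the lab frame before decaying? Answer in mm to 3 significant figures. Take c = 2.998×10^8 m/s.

γ = 1/√(1 − 0.978²) = 4.7938
Dilated lifetime: Δt = γτ₀ = 4.7938 × 5.42 ps = 25.982 ps
d = vΔt = 0.978c × 25.982 ps = 2.9320×10^8 m/s × 2.5982×10^-11 s = 7.62 mm

d ≈ 7.62 mm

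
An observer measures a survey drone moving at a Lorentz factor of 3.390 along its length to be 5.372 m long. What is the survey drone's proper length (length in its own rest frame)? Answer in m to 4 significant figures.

L₀ ≈ 18.21 m

γ = 3.390 (given)
L₀ = γL = 3.390 × 5.372 = 18.21 m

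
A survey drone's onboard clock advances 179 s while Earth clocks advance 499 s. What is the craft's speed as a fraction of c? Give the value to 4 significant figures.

β ≈ 0.9334

γ = Δt/τ₀ = 499/179 = 2.78771
β = √(1 − 1/γ²) = √(1 − 1/2.78771²) = 0.9334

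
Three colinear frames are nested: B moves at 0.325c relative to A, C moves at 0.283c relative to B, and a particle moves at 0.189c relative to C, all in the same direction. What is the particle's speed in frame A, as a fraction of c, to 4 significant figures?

u ≈ 0.6748c

Compose boost 2: (0.283 + 0.325)/(1 + 0.283×0.325) = 0.6080/1.09197 = 0.556789
Compose boost 3: (0.189 + 0.556789)/(1 + 0.189×0.556789) = 0.745789/1.10523 = 0.6748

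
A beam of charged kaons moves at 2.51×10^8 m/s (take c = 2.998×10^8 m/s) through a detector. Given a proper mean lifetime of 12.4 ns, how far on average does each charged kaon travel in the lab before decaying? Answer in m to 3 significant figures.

β = v/c = 2.51×10^8 / 2.998×10^8 = 0.83722
γ = 1/√(1 − 0.83722²) = 1.8286
Dilated lifetime: Δt = γτ₀ = 1.8286 × 12.4 ns = 22.675 ns
d = vΔt = 0.83722c × 22.675 ns = 2.5100×10^8 m/s × 2.2675×10^-8 s = 5.69 m

d ≈ 5.69 m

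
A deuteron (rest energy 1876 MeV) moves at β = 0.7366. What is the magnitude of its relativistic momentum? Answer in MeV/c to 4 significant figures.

p ≈ 2043 MeV/c

γ = 1/√(1 − 0.7366²) = 1.47857
p = γβm₀c = 1.47857 × 0.7366 × 1876 MeV/c = 2043 MeV/c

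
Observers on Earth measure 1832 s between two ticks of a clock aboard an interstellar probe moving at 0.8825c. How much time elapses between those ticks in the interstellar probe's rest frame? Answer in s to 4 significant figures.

γ = 1/√(1 − 0.8825²) = 2.12625
Proper time: τ₀ = Δt/γ = 1832/2.12625 = 861.6 s

τ₀ ≈ 861.6 s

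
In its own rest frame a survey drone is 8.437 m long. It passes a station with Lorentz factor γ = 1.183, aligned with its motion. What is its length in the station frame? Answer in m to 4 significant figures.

γ = 1.183 (given)
Length contraction: L = L₀/γ = 8.437/1.183 = 7.132 m

L ≈ 7.132 m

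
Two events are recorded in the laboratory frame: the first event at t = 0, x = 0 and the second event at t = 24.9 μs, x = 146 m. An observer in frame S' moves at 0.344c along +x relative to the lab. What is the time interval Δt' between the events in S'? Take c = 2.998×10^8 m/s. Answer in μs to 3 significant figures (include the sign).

γ = 1/√(1 − 0.344²) = 1.0650
Δt' = γ(Δt − vΔx/c²) = 1.0650 × (24.9 μs − 0.344×146 m / (2.998×10^8 m/s))
= 1.0650 × (24.732 μs) = 26.3 μs

Δt' ≈ 26.3 μs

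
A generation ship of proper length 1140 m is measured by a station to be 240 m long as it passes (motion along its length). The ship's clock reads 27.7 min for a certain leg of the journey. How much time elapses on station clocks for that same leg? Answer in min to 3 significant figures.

Δt ≈ 132 min

Length contraction ⇒ γ = L₀/L = 1140/240 = 4.7500
Time dilation: Δt = γτ₀ = 4.7500 × 27.7 min = 132 min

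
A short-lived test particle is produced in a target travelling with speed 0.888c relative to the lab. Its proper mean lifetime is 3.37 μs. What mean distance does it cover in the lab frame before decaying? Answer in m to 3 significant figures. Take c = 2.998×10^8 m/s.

γ = 1/√(1 − 0.888²) = 2.1747
Dilated lifetime: Δt = γτ₀ = 2.1747 × 3.37 μs = 7.3286 μs
d = vΔt = 0.888c × 7.3286 μs = 2.6622×10^8 m/s × 7.3286×10^-6 s = 1950 m

d ≈ 1950 m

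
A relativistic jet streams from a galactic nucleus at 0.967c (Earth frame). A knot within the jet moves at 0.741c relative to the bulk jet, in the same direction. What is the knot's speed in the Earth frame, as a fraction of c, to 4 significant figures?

Relativistic velocity addition: u = (u' + v)/(1 + u'v/c²)
= (0.741 + 0.967)/(1 + 0.741×0.967) = 1.708/1.71655 = 0.9950

u ≈ 0.9950c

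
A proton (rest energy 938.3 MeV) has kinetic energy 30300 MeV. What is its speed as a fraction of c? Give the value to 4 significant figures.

γ = 1 + K/(m₀c²) = 1 + 30300/938.3 = 33.2924
β = √(1 − 1/γ²) = 0.9995

β ≈ 0.9995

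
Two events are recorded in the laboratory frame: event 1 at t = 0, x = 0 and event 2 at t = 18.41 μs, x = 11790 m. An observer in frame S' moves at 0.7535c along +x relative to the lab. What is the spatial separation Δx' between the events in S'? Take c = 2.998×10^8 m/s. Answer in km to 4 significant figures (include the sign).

Δx' ≈ 11.61 km

γ = 1/√(1 − 0.7535²) = 1.52103
Δx' = γ(Δx − vΔt) = 1.52103 × (11790 m − 0.7535×(2.998×10^8 m/s)×18.41×10^-6 s)
= 1.52103 × (7631.19 m) = 11.61 km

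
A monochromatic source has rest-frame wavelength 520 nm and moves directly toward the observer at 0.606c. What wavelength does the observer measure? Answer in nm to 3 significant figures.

Relativistic Doppler: λ_obs = λ_src √((1−β)/(1+β))
= 520 × √(0.39400/1.6060) = 520 × 0.49531 = 258 nm

λ_obs ≈ 258 nm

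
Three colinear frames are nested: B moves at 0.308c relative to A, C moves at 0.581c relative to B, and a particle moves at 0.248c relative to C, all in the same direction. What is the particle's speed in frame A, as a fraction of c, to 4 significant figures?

u ≈ 0.8442c

Compose boost 2: (0.581 + 0.308)/(1 + 0.581×0.308) = 0.8890/1.17895 = 0.754062
Compose boost 3: (0.248 + 0.754062)/(1 + 0.248×0.754062) = 1.00206/1.18701 = 0.8442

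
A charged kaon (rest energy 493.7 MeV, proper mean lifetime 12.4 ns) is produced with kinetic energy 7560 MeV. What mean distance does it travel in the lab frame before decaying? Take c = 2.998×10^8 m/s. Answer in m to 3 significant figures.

γ = 1 + K/(m₀c²) = 1 + 7560/493.7 = 16.313
β = √(1 − 1/γ²) = 0.99812
Dilated lifetime: γτ₀ = 16.313 × 12.4 ns = 202.28 ns
d = βc·γτ₀ = 0.99812 × (2.998×10^8 m/s) × 2.0228×10^-7 s = 60.5 m

d ≈ 60.5 m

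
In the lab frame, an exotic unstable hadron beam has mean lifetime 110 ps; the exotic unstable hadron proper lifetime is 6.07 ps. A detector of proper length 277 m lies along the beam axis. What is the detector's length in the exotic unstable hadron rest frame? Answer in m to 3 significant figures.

Time dilation ⇒ γ = Δt/τ₀ = 110/6.07 = 18.122
Length contraction: L = L₀/γ = 277/18.122 = 15.3 m

L ≈ 15.3 m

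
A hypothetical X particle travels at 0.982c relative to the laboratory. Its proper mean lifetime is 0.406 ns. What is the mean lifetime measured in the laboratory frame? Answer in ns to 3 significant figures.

Δt ≈ 2.15 ns

γ = 1/√(1 − 0.982²) = 5.2943
Time dilation: Δt = γτ₀ = 5.2943 × 0.406 ns = 2.15 ns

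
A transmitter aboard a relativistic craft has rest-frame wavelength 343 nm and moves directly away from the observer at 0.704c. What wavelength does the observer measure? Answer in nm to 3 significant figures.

Relativistic Doppler: λ_obs = λ_src √((1+β)/(1−β))
= 343 × √(1.7040/0.29600) = 343 × 2.3993 = 823 nm

λ_obs ≈ 823 nm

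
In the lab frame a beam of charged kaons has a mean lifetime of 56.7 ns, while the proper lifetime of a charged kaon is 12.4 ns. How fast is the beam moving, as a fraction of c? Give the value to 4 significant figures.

γ = Δt/τ₀ = 56.7/12.4 = 4.57258
β = √(1 − 1/γ²) = √(1 − 1/4.57258²) = 0.9758

β ≈ 0.9758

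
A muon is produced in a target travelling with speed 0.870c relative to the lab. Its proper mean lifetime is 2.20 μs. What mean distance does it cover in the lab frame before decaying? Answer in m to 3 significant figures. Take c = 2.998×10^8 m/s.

γ = 1/√(1 − 0.870²) = 2.0282
Dilated lifetime: Δt = γτ₀ = 2.0282 × 2.20 μs = 4.4620 μs
d = vΔt = 0.870c × 4.4620 μs = 2.6083×10^8 m/s × 4.4620×10^-6 s = 1160 m

d ≈ 1160 m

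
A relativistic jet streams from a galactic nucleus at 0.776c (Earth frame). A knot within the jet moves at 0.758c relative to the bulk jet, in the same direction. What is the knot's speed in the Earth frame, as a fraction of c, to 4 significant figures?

Relativistic velocity addition: u = (u' + v)/(1 + u'v/c²)
= (0.758 + 0.776)/(1 + 0.758×0.776) = 1.534/1.58821 = 0.9659

u ≈ 0.9659c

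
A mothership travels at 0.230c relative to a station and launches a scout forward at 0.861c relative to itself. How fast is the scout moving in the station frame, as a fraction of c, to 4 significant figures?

u ≈ 0.9107c

Compose boost 2: (0.861 + 0.230)/(1 + 0.861×0.230) = 1.091/1.19803 = 0.9107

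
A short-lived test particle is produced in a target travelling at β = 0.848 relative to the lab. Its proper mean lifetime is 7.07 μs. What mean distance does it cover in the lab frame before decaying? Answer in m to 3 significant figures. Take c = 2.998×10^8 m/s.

d ≈ 3390 m

γ = 1/√(1 − 0.848²) = 1.8868
Dilated lifetime: Δt = γτ₀ = 1.8868 × 7.07 μs = 13.340 μs
d = vΔt = 0.848c × 13.340 μs = 2.5423×10^8 m/s × 1.3340×10^-5 s = 3390 m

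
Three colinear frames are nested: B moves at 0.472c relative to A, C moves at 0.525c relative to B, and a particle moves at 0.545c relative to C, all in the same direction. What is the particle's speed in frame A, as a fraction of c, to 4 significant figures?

Compose boost 2: (0.525 + 0.472)/(1 + 0.525×0.472) = 0.9970/1.24780 = 0.799006
Compose boost 3: (0.545 + 0.799006)/(1 + 0.545×0.799006) = 1.34401/1.43546 = 0.9363

u ≈ 0.9363c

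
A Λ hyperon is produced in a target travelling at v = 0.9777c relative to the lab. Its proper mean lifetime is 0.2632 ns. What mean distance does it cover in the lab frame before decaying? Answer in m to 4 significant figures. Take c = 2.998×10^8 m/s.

γ = 1/√(1 − 0.9777²) = 4.76176
Dilated lifetime: Δt = γτ₀ = 4.76176 × 0.2632 ns = 1.25329 ns
d = vΔt = 0.9777c × 1.25329 ns = 2.93114×10^8 m/s × 1.25329×10^-9 s = 0.3674 m

d ≈ 0.3674 m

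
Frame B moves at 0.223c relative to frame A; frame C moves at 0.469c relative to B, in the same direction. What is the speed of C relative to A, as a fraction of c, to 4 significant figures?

u ≈ 0.6265c

Compose boost 2: (0.469 + 0.223)/(1 + 0.469×0.223) = 0.6920/1.10459 = 0.6265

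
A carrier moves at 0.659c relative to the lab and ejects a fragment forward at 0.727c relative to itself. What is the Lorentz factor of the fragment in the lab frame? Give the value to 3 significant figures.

γ ≈ 2.86

u_lab = (0.727 + 0.659)/(1 + 0.727×0.659) = 1.386/1.47909 = 0.937061
γ = 1/√(1 − 0.937061²) = 2.86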